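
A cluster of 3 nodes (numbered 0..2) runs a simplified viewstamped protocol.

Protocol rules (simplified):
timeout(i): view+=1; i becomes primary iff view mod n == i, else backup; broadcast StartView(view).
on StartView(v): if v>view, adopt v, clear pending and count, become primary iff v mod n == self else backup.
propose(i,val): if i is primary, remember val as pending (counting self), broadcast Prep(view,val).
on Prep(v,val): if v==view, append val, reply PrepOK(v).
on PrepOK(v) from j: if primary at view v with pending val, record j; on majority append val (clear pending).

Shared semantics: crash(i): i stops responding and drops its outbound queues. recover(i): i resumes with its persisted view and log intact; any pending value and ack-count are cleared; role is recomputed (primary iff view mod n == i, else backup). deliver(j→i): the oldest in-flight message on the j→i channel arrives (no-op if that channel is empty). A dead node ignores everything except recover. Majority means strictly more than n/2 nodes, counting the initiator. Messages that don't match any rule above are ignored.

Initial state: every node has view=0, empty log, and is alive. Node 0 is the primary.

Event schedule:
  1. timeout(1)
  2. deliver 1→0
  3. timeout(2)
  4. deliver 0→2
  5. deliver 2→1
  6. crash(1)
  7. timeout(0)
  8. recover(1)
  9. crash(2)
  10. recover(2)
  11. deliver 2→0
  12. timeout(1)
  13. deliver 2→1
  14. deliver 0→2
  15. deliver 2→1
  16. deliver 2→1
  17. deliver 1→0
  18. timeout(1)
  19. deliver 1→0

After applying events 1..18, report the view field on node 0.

2

step 1 timeout(1): 1={prim,v=1,log=-}
step 2 deliver 1→0: 0={back,v=1,log=-}
step 3 timeout(2): 2={back,v=1,log=-}
step 4 deliver 0→2: —
step 5 deliver 2→1: —
step 6 crash(1): 1={✗prim,v=1,log=-}
step 7 timeout(0): 0={back,v=2,log=-}
step 8 recover(1): 1={prim,v=1,log=-}
step 9 crash(2): 2={✗back,v=1,log=-}
step 10 recover(2): 2={back,v=1,log=-}
step 11 deliver 2→0: —
step 12 timeout(1): 1={back,v=2,log=-}
step 13 deliver 2→1: —
step 14 deliver 0→2: 2={prim,v=2,log=-}
step 15 deliver 2→1: —
step 16 deliver 2→1: —
step 17 deliver 1→0: —
step 18 timeout(1): 1={back,v=3,log=-}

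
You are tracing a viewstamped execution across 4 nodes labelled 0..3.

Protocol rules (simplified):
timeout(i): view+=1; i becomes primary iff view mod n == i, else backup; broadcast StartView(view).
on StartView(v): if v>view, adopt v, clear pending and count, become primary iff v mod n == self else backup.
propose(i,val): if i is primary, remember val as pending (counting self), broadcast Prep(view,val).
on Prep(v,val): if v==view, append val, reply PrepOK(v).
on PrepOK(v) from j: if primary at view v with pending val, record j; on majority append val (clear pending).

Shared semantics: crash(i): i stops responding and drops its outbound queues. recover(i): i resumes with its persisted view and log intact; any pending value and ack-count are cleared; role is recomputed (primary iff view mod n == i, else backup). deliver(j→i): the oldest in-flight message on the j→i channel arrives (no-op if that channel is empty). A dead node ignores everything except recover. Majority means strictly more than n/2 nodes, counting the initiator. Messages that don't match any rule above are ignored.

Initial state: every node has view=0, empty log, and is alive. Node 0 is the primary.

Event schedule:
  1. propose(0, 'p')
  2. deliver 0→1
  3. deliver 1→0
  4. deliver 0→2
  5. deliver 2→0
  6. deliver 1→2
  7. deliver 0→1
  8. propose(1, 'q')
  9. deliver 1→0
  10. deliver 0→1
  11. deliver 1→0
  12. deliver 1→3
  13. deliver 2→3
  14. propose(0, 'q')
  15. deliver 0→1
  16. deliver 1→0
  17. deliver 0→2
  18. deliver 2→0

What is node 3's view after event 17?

after 1 — propose(0,'p'): ·
after 2 — deliver 0→1: n1:back/v0/[p]
after 3 — deliver 1→0: ·
after 4 — deliver 0→2: n2:back/v0/[p]
after 5 — deliver 2→0: n0:prim/v0/[p]
after 6 — deliver 1→2: ·
after 7 — deliver 0→1: ·
after 8 — propose(1,'q'): ·
after 9 — deliver 1→0: ·
after 10 — deliver 0→1: ·
after 11 — deliver 1→0: ·
after 12 — deliver 1→3: ·
after 13 — deliver 2→3: ·
after 14 — propose(0,'q'): ·
after 15 — deliver 0→1: n1:back/v0/[p,q]
after 16 — deliver 1→0: ·
after 17 — deliver 0→2: n2:back/v0/[p,q]

0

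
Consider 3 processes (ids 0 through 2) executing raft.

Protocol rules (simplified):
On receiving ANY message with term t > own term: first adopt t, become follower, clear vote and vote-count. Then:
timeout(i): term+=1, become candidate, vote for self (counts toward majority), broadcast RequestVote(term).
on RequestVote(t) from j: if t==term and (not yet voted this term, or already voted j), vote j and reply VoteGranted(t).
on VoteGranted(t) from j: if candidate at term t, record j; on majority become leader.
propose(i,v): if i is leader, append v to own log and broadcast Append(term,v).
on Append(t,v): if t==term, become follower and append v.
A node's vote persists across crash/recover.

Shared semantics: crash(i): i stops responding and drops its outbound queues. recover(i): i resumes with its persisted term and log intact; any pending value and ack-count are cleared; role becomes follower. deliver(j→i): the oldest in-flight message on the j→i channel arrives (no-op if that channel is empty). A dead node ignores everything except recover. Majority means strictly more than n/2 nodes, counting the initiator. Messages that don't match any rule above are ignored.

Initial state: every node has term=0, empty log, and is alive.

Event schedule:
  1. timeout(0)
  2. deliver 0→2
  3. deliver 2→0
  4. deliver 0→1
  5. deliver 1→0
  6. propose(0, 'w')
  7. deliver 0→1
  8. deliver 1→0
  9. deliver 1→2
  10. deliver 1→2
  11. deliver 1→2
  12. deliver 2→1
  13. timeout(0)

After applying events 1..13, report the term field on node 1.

1

step 1 timeout(0): 0={cand,t=1,log=-}
step 2 deliver 0→2: 2={foll,t=1,log=-}
step 3 deliver 2→0: 0={lead,t=1,log=-}
step 4 deliver 0→1: 1={foll,t=1,log=-}
step 5 deliver 1→0: —
step 6 propose(0,'w'): 0={lead,t=1,log=w}
step 7 deliver 0→1: 1={foll,t=1,log=w}
step 8 deliver 1→0: —
step 9 deliver 1→2: —
step 10 deliver 1→2: —
step 11 deliver 1→2: —
step 12 deliver 2→1: —
step 13 timeout(0): 0={cand,t=2,log=w}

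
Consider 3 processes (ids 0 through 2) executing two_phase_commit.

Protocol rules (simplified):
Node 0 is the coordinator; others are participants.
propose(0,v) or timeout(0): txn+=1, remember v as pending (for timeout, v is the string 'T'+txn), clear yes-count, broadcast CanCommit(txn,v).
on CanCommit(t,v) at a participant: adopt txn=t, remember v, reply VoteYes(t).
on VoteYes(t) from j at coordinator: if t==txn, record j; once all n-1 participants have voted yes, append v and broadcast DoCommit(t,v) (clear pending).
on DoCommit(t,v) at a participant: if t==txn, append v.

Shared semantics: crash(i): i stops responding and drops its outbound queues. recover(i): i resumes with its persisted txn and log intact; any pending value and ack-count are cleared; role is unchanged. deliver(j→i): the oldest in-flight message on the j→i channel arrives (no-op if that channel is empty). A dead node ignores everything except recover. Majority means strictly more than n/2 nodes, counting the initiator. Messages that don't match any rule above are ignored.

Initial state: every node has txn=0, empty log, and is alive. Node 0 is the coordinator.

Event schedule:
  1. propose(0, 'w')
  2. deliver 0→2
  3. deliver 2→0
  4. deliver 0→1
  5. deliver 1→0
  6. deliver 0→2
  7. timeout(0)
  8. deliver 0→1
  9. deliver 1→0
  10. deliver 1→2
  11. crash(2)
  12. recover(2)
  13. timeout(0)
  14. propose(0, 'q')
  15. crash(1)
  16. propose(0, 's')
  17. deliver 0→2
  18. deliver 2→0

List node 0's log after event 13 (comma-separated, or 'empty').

w

[1] propose(0,'w') → N0(coor t1 [-])
[2] deliver 0→2 → N2(part t1 [-])
[3] deliver 2→0 → ∅
[4] deliver 0→1 → N1(part t1 [-])
[5] deliver 1→0 → N0(coor t1 [w])
[6] deliver 0→2 → N2(part t1 [w])
[7] timeout(0) → N0(coor t2 [w])
[8] deliver 0→1 → N1(part t1 [w])
[9] deliver 1→0 → ∅
[10] deliver 1→2 → ∅
[11] crash(2) → N2(✗part t1 [w])
[12] recover(2) → N2(part t1 [w])
[13] timeout(0) → N0(coor t3 [w])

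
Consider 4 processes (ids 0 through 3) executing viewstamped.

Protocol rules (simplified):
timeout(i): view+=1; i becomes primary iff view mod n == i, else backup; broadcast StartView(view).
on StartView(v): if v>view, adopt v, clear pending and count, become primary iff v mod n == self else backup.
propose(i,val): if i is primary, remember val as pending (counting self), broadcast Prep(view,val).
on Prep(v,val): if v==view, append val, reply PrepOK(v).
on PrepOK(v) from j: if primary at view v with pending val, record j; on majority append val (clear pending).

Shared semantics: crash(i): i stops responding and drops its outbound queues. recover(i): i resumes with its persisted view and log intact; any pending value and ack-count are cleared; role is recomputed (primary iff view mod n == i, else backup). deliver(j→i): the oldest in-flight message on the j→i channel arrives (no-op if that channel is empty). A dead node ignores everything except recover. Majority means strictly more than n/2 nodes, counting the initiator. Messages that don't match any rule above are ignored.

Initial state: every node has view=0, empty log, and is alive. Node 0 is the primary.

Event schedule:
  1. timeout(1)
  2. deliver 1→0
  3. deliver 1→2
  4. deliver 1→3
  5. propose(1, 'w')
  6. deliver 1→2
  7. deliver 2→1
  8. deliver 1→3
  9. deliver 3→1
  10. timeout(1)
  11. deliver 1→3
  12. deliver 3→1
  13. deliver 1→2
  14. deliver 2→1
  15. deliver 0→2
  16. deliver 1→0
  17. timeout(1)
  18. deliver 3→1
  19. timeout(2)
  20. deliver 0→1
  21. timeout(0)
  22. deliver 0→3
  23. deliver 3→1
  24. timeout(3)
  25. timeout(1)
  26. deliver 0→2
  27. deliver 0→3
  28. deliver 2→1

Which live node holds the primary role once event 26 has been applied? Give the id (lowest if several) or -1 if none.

1. timeout(1):  <1:prim v1 ->
2. deliver 1→0:  <0:back v1 ->
3. deliver 1→2:  <2:back v1 ->
4. deliver 1→3:  <3:back v1 ->
5. propose(1,'w'):  nop
6. deliver 1→2:  <2:back v1 w>
7. deliver 2→1:  nop
8. deliver 1→3:  <3:back v1 w>
9. deliver 3→1:  <1:prim v1 w>
10. timeout(1):  <1:back v2 w>
11. deliver 1→3:  <3:back v2 w>
12. deliver 3→1:  nop
13. deliver 1→2:  <2:prim v2 w>
14. deliver 2→1:  nop
15. deliver 0→2:  nop
16. deliver 1→0:  <0:back v1 w>
17. timeout(1):  <1:back v3 w>
18. deliver 3→1:  nop
19. timeout(2):  <2:back v3 w>
20. deliver 0→1:  nop
21. timeout(0):  <0:back v2 w>
22. deliver 0→3:  nop
23. deliver 3→1:  nop
24. timeout(3):  <3:prim v3 w>
25. timeout(1):  <1:back v4 w>
26. deliver 0→2:  nop

3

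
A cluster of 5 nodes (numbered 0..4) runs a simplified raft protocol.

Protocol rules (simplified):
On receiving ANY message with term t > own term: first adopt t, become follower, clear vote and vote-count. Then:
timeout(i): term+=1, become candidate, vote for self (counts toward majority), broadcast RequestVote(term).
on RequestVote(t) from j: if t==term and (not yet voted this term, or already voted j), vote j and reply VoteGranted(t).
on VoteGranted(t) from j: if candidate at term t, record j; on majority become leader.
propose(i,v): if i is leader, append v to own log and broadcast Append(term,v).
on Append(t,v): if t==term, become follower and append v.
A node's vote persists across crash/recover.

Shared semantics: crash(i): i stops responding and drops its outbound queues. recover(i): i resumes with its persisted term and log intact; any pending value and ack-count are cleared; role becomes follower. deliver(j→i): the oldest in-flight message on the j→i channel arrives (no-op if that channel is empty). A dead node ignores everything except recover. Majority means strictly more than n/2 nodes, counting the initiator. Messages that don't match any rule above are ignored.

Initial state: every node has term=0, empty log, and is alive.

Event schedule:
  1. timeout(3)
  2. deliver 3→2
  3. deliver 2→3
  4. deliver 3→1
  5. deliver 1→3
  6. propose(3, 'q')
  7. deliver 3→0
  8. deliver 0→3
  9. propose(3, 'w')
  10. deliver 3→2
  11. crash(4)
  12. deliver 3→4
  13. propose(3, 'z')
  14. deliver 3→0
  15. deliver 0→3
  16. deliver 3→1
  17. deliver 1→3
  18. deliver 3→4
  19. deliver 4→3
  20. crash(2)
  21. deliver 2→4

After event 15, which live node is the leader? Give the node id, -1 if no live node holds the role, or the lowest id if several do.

after 1 — timeout(3): n3:cand/t1/[-]
after 2 — deliver 3→2: n2:foll/t1/[-]
after 3 — deliver 2→3: ·
after 4 — deliver 3→1: n1:foll/t1/[-]
after 5 — deliver 1→3: n3:lead/t1/[-]
after 6 — propose(3,'q'): n3:lead/t1/[q]
after 7 — deliver 3→0: n0:foll/t1/[-]
after 8 — deliver 0→3: ·
after 9 — propose(3,'w'): n3:lead/t1/[q,w]
after 10 — deliver 3→2: n2:foll/t1/[q]
after 11 — crash(4): n4:✗foll/t0/[-]
after 12 — deliver 3→4: ·
after 13 — propose(3,'z'): n3:lead/t1/[q,w,z]
after 14 — deliver 3→0: n0:foll/t1/[q]
after 15 — deliver 0→3: ·

3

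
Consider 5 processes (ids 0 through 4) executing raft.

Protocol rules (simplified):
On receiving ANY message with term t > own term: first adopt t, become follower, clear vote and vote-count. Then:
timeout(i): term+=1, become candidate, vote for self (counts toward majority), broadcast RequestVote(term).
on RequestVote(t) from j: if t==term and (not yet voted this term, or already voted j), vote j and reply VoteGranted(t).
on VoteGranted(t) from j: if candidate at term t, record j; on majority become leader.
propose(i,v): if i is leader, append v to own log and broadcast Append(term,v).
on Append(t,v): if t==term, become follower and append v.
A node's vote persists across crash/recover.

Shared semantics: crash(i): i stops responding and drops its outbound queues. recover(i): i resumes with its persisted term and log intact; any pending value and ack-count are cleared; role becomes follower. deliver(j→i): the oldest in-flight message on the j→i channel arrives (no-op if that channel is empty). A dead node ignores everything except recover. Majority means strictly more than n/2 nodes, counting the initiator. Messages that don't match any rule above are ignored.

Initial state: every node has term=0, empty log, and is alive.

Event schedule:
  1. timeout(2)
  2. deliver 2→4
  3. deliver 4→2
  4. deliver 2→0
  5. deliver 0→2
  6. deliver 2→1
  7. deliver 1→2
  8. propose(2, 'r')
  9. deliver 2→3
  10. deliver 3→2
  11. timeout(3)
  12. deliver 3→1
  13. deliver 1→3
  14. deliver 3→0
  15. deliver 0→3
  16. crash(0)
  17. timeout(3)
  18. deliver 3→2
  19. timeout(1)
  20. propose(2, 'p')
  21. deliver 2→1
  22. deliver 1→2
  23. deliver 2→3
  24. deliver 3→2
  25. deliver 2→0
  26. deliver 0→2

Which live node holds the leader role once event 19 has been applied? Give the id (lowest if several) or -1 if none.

[1] timeout(2) → N2(cand t1 [-])
[2] deliver 2→4 → N4(foll t1 [-])
[3] deliver 4→2 → ∅
[4] deliver 2→0 → N0(foll t1 [-])
[5] deliver 0→2 → N2(lead t1 [-])
[6] deliver 2→1 → N1(foll t1 [-])
[7] deliver 1→2 → ∅
[8] propose(2,'r') → N2(lead t1 [r])
[9] deliver 2→3 → N3(foll t1 [-])
[10] deliver 3→2 → ∅
[11] timeout(3) → N3(cand t2 [-])
[12] deliver 3→1 → N1(foll t2 [-])
[13] deliver 1→3 → ∅
[14] deliver 3→0 → N0(foll t2 [-])
[15] deliver 0→3 → N3(lead t2 [-])
[16] crash(0) → N0(✗foll t2 [-])
[17] timeout(3) → N3(cand t3 [-])
[18] deliver 3→2 → N2(foll t2 [r])
[19] timeout(1) → N1(cand t3 [-])

-1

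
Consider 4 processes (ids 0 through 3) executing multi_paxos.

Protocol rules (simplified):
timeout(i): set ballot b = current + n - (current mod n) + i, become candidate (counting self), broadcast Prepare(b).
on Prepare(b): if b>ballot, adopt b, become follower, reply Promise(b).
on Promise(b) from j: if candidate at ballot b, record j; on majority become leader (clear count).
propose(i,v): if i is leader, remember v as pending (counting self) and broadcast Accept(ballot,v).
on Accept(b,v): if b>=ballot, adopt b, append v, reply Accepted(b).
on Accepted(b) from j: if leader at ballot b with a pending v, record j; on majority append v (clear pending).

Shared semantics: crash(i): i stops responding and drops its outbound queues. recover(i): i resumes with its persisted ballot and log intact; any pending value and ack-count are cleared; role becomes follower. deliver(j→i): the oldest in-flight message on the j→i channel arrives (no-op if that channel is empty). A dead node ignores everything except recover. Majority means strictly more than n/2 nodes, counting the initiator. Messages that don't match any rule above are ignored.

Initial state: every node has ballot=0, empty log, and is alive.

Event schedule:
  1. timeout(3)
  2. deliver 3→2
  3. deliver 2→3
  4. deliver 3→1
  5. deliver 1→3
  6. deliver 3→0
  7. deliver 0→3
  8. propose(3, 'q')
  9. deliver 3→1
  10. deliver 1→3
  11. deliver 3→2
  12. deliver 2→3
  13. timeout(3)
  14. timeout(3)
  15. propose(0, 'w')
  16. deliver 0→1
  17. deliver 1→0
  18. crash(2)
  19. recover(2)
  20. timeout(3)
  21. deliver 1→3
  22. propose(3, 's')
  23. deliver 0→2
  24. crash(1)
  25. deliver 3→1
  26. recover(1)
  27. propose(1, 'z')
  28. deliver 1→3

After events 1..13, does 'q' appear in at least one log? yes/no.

yes

1. timeout(3):  <3:cand b7 ->
2. deliver 3→2:  <2:foll b7 ->
3. deliver 2→3:  nop
4. deliver 3→1:  <1:foll b7 ->
5. deliver 1→3:  <3:lead b7 ->
6. deliver 3→0:  <0:foll b7 ->
7. deliver 0→3:  nop
8. propose(3,'q'):  nop
9. deliver 3→1:  <1:foll b7 q>
10. deliver 1→3:  nop
11. deliver 3→2:  <2:foll b7 q>
12. deliver 2→3:  <3:lead b7 q>
13. timeout(3):  <3:cand b11 q>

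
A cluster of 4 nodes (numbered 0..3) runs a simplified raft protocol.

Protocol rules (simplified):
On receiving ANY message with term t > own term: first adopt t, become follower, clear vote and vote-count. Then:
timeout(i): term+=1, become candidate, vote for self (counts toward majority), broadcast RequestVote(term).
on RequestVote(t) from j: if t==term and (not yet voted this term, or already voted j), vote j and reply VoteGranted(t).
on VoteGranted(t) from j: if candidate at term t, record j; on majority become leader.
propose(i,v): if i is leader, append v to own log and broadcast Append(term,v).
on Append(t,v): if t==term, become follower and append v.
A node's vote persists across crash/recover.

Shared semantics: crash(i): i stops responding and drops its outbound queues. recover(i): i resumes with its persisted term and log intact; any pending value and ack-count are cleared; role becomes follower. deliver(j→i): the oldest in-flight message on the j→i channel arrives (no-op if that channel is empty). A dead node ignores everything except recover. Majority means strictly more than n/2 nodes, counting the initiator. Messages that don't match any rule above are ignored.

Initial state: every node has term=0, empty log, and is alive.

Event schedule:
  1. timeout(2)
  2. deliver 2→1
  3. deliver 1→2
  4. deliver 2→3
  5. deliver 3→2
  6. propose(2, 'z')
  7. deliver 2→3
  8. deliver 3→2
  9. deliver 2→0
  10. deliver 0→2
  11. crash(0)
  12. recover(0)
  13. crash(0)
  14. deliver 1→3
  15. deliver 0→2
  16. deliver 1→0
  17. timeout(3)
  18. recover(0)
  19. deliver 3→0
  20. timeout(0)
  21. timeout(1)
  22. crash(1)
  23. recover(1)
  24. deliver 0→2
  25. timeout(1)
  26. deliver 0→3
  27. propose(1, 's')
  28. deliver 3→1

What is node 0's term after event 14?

after 1 — timeout(2): n2:cand/t1/[-]
after 2 — deliver 2→1: n1:foll/t1/[-]
after 3 — deliver 1→2: ·
after 4 — deliver 2→3: n3:foll/t1/[-]
after 5 — deliver 3→2: n2:lead/t1/[-]
after 6 — propose(2,'z'): n2:lead/t1/[z]
after 7 — deliver 2→3: n3:foll/t1/[z]
after 8 — deliver 3→2: ·
after 9 — deliver 2→0: n0:foll/t1/[-]
after 10 — deliver 0→2: ·
after 11 — crash(0): n0:✗foll/t1/[-]
after 12 — recover(0): n0:foll/t1/[-]
after 13 — crash(0): n0:✗foll/t1/[-]
after 14 — deliver 1→3: ·

1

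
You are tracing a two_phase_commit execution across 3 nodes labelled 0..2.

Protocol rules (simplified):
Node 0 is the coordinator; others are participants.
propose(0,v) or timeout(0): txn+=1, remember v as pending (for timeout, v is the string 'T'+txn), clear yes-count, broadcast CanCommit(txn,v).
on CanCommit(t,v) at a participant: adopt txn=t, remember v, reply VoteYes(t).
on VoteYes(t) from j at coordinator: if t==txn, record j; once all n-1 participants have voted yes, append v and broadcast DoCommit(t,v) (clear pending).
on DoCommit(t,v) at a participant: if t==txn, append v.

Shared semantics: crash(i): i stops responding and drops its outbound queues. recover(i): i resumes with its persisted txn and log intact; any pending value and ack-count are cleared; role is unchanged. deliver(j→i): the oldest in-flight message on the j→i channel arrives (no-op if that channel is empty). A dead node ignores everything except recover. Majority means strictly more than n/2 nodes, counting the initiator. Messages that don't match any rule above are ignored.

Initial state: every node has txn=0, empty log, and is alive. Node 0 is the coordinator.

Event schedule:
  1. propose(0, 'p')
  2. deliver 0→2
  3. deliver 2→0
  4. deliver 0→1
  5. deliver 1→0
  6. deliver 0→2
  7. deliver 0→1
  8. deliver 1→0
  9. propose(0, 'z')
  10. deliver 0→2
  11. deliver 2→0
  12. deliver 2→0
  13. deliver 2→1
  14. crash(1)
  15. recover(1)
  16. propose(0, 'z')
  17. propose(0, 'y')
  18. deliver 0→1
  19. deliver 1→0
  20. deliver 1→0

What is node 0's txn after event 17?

e1 propose(0,'p'): 0[coor,t=1,-]
e2 deliver 0→2: 2[part,t=1,-]
e3 deliver 2→0: ·
e4 deliver 0→1: 1[part,t=1,-]
e5 deliver 1→0: 0[coor,t=1,p]
e6 deliver 0→2: 2[part,t=1,p]
e7 deliver 0→1: 1[part,t=1,p]
e8 deliver 1→0: ·
e9 propose(0,'z'): 0[coor,t=2,p]
e10 deliver 0→2: 2[part,t=2,p]
e11 deliver 2→0: ·
e12 deliver 2→0: ·
e13 deliver 2→1: ·
e14 crash(1): 1[✗part,t=1,p]
e15 recover(1): 1[part,t=1,p]
e16 propose(0,'z'): 0[coor,t=3,p]
e17 propose(0,'y'): 0[coor,t=4,p]

4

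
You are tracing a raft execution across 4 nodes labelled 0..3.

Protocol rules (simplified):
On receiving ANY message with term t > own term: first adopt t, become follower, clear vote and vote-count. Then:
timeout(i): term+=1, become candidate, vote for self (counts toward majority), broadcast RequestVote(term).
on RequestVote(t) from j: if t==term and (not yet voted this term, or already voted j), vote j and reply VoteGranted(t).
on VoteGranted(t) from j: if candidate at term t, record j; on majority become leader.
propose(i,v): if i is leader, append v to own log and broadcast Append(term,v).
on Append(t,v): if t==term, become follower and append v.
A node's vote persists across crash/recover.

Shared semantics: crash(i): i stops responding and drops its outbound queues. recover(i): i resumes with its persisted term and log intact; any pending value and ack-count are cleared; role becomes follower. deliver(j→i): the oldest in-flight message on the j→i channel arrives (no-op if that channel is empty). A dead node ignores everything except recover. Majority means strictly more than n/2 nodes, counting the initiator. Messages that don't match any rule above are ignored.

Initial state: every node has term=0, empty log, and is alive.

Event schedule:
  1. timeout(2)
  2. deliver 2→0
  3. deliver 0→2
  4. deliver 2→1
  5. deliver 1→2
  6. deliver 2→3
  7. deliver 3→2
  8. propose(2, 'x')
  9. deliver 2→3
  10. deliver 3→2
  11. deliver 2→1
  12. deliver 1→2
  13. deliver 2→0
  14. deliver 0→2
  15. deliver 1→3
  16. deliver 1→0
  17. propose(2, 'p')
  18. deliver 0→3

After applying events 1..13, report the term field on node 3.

e1 timeout(2): 2[cand,t=1,-]
e2 deliver 2→0: 0[foll,t=1,-]
e3 deliver 0→2: ·
e4 deliver 2→1: 1[foll,t=1,-]
e5 deliver 1→2: 2[lead,t=1,-]
e6 deliver 2→3: 3[foll,t=1,-]
e7 deliver 3→2: ·
e8 propose(2,'x'): 2[lead,t=1,x]
e9 deliver 2→3: 3[foll,t=1,x]
e10 deliver 3→2: ·
e11 deliver 2→1: 1[foll,t=1,x]
e12 deliver 1→2: ·
e13 deliver 2→0: 0[foll,t=1,x]

1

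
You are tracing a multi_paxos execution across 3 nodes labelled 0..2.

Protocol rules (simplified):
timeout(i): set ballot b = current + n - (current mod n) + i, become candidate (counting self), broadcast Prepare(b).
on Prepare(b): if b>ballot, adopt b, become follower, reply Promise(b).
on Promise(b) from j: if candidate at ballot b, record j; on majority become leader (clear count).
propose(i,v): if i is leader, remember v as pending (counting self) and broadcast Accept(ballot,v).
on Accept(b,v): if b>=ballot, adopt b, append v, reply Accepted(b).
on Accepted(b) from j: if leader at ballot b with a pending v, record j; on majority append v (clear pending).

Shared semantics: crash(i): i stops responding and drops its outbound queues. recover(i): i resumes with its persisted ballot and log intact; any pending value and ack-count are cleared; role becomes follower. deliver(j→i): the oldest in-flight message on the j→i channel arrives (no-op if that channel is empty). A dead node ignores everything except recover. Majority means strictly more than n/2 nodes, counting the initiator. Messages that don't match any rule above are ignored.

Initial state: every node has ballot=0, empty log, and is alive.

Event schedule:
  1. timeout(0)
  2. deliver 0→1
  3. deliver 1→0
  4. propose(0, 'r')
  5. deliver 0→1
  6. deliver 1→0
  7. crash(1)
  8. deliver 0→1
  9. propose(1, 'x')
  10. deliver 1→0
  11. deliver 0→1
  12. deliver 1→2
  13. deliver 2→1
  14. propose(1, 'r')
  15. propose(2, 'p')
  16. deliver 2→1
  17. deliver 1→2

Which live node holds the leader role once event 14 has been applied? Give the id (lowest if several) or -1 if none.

0

after 1 — timeout(0): n0:cand/b3/[-]
after 2 — deliver 0→1: n1:foll/b3/[-]
after 3 — deliver 1→0: n0:lead/b3/[-]
after 4 — propose(0,'r'): ·
after 5 — deliver 0→1: n1:foll/b3/[r]
after 6 — deliver 1→0: n0:lead/b3/[r]
after 7 — crash(1): n1:✗foll/b3/[r]
after 8 — deliver 0→1: ·
after 9 — propose(1,'x'): ·
after 10 — deliver 1→0: ·
after 11 — deliver 0→1: ·
after 12 — deliver 1→2: ·
after 13 — deliver 2→1: ·
after 14 — propose(1,'r'): ·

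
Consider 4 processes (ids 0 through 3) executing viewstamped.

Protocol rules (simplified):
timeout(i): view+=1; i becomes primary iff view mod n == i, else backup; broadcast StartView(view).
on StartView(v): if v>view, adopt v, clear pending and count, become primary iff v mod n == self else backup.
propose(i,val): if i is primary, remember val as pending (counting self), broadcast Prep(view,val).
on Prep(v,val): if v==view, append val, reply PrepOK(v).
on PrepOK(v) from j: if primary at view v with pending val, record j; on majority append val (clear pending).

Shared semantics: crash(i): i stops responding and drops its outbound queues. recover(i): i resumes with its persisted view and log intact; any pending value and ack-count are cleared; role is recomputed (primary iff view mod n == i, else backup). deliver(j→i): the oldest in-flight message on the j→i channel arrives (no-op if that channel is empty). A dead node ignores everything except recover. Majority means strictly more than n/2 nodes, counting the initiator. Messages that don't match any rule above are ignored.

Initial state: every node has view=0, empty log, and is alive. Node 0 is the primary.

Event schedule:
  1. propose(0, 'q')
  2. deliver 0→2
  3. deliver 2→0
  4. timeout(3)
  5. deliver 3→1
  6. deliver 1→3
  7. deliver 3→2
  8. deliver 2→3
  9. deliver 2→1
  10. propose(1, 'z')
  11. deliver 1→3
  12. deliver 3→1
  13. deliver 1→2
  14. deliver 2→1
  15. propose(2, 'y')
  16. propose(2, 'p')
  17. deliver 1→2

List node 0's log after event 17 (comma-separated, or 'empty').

1. propose(0,'q'):  nop
2. deliver 0→2:  <2:back v0 q>
3. deliver 2→0:  nop
4. timeout(3):  <3:back v1 ->
5. deliver 3→1:  <1:prim v1 ->
6. deliver 1→3:  nop
7. deliver 3→2:  <2:back v1 q>
8. deliver 2→3:  nop
9. deliver 2→1:  nop
10. propose(1,'z'):  nop
11. deliver 1→3:  <3:back v1 z>
12. deliver 3→1:  nop
13. deliver 1→2:  <2:back v1 q,z>
14. deliver 2→1:  <1:prim v1 z>
15. propose(2,'y'):  nop
16. propose(2,'p'):  nop
17. deliver 1→2:  nop

empty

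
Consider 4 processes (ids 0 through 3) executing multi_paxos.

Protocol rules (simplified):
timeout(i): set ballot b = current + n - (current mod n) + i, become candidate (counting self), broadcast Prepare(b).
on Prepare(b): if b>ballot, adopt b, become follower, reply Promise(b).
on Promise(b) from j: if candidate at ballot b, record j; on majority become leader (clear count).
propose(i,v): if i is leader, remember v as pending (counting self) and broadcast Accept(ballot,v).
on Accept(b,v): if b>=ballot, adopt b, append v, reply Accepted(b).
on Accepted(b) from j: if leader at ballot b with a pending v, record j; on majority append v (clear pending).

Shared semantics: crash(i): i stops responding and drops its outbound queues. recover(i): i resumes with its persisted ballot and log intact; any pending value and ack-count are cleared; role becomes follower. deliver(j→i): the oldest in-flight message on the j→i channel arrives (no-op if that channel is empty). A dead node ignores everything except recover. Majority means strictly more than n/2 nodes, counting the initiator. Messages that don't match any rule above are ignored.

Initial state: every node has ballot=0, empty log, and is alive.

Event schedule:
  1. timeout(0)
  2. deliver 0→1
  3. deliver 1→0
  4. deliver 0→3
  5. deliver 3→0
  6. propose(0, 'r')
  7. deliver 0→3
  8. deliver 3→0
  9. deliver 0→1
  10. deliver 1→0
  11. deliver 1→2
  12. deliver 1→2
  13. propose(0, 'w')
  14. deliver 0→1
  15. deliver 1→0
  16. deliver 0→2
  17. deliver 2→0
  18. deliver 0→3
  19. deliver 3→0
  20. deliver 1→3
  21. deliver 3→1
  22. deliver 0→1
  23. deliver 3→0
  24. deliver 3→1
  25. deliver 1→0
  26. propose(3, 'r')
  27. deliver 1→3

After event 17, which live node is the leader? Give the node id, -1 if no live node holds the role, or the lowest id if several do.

e1 timeout(0): 0[cand,b=4,-]
e2 deliver 0→1: 1[foll,b=4,-]
e3 deliver 1→0: ·
e4 deliver 0→3: 3[foll,b=4,-]
e5 deliver 3→0: 0[lead,b=4,-]
e6 propose(0,'r'): ·
e7 deliver 0→3: 3[foll,b=4,r]
e8 deliver 3→0: ·
e9 deliver 0→1: 1[foll,b=4,r]
e10 deliver 1→0: 0[lead,b=4,r]
e11 deliver 1→2: ·
e12 deliver 1→2: ·
e13 propose(0,'w'): ·
e14 deliver 0→1: 1[foll,b=4,r,w]
e15 deliver 1→0: ·
e16 deliver 0→2: 2[foll,b=4,-]
e17 deliver 2→0: ·

0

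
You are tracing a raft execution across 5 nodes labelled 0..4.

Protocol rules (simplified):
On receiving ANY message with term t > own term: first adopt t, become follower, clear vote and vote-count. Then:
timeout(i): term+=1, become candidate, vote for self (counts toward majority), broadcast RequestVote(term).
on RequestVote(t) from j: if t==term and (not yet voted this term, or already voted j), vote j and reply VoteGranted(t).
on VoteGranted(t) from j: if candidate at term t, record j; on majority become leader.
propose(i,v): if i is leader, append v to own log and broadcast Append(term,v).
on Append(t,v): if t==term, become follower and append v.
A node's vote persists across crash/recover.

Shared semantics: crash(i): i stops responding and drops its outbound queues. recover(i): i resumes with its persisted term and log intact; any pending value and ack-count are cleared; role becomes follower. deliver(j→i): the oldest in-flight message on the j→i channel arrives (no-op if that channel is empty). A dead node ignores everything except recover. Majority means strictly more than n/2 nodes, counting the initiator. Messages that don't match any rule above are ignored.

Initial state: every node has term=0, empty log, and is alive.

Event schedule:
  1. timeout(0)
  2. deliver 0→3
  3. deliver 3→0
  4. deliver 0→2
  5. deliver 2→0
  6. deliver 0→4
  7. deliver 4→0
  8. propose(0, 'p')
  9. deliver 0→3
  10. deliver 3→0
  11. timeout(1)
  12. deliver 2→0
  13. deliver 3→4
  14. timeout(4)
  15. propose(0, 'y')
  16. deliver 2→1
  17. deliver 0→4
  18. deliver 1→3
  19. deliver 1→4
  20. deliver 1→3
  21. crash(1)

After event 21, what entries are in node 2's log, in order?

[1] timeout(0) → N0(cand t1 [-])
[2] deliver 0→3 → N3(foll t1 [-])
[3] deliver 3→0 → ∅
[4] deliver 0→2 → N2(foll t1 [-])
[5] deliver 2→0 → N0(lead t1 [-])
[6] deliver 0→4 → N4(foll t1 [-])
[7] deliver 4→0 → ∅
[8] propose(0,'p') → N0(lead t1 [p])
[9] deliver 0→3 → N3(foll t1 [p])
[10] deliver 3→0 → ∅
[11] timeout(1) → N1(cand t1 [-])
[12] deliver 2→0 → ∅
[13] deliver 3→4 → ∅
[14] timeout(4) → N4(cand t2 [-])
[15] propose(0,'y') → N0(lead t1 [p,y])
[16] deliver 2→1 → ∅
[17] deliver 0→4 → ∅
[18] deliver 1→3 → ∅
[19] deliver 1→4 → ∅
[20] deliver 1→3 → ∅
[21] crash(1) → N1(✗cand t1 [-])

empty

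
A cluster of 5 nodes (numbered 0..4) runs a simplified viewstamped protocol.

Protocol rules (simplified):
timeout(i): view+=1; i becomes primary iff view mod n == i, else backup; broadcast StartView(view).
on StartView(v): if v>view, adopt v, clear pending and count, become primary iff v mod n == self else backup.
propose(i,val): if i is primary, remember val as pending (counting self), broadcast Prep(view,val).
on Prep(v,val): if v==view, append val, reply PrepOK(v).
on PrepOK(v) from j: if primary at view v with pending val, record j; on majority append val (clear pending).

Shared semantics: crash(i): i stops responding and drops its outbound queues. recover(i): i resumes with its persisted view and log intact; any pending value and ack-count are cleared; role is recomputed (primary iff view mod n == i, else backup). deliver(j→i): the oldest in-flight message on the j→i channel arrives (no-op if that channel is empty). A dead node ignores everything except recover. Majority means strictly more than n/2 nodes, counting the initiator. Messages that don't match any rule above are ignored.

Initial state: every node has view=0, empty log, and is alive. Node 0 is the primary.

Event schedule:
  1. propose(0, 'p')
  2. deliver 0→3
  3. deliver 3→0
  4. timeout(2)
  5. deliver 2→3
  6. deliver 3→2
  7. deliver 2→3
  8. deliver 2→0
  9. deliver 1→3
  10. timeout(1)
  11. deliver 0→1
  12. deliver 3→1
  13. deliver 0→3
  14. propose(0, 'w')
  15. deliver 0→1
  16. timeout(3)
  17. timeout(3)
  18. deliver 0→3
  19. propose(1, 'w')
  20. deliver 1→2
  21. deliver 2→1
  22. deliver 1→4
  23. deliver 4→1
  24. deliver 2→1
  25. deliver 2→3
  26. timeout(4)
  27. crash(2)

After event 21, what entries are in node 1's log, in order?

e1 propose(0,'p'): ·
e2 deliver 0→3: 3[back,v=0,p]
e3 deliver 3→0: ·
e4 timeout(2): 2[back,v=1,-]
e5 deliver 2→3: 3[back,v=1,p]
e6 deliver 3→2: ·
e7 deliver 2→3: ·
e8 deliver 2→0: 0[back,v=1,-]
e9 deliver 1→3: ·
e10 timeout(1): 1[prim,v=1,-]
e11 deliver 0→1: ·
e12 deliver 3→1: ·
e13 deliver 0→3: ·
e14 propose(0,'w'): ·
e15 deliver 0→1: ·
e16 timeout(3): 3[back,v=2,p]
e17 timeout(3): 3[prim,v=3,p]
e18 deliver 0→3: ·
e19 propose(1,'w'): ·
e20 deliver 1→2: ·
e21 deliver 2→1: ·

empty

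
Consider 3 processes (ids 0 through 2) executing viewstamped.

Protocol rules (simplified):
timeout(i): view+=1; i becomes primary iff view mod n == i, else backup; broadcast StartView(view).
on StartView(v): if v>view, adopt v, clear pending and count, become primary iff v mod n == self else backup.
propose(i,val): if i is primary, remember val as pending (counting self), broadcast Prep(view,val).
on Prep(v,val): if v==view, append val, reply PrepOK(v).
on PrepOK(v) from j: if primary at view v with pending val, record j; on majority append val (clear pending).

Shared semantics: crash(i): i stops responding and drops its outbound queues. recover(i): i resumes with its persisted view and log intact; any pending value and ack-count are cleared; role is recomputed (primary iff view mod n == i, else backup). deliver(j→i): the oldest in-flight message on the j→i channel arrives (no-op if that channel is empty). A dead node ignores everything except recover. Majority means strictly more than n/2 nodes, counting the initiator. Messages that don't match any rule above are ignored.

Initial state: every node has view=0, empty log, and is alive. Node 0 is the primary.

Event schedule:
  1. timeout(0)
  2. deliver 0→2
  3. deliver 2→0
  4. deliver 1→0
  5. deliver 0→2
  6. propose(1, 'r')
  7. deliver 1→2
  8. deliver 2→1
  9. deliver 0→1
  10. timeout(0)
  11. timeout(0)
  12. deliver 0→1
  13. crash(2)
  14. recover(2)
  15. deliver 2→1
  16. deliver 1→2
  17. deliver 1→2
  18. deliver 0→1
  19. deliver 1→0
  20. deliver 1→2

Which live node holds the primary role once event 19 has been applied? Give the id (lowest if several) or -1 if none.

e1 timeout(0): 0[back,v=1,-]
e2 deliver 0→2: 2[back,v=1,-]
e3 deliver 2→0: ·
e4 deliver 1→0: ·
e5 deliver 0→2: ·
e6 propose(1,'r'): ·
e7 deliver 1→2: ·
e8 deliver 2→1: ·
e9 deliver 0→1: 1[prim,v=1,-]
e10 timeout(0): 0[back,v=2,-]
e11 timeout(0): 0[prim,v=3,-]
e12 deliver 0→1: 1[back,v=2,-]
e13 crash(2): 2[✗back,v=1,-]
e14 recover(2): 2[back,v=1,-]
e15 deliver 2→1: ·
e16 deliver 1→2: ·
e17 deliver 1→2: ·
e18 deliver 0→1: 1[back,v=3,-]
e19 deliver 1→0: ·

0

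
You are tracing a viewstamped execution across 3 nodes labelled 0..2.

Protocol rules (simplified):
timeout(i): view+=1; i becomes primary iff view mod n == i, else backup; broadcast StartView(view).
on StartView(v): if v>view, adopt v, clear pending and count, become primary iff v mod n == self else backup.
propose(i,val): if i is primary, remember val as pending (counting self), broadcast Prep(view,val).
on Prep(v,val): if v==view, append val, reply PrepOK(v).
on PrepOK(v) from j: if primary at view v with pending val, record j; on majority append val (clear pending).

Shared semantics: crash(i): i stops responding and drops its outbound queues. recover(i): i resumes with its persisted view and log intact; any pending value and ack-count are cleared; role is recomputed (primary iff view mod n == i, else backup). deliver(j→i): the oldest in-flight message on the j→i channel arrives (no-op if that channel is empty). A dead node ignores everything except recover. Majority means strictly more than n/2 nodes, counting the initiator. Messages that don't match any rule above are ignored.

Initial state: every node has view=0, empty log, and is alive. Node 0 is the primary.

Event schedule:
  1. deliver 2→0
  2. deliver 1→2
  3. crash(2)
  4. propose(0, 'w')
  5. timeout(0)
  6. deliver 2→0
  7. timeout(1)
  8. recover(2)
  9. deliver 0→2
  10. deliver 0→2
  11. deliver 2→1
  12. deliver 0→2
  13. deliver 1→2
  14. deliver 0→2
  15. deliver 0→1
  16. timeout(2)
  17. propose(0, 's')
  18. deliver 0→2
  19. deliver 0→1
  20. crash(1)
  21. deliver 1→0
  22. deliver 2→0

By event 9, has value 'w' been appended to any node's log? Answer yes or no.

step 1 deliver 2→0: —
step 2 deliver 1→2: —
step 3 crash(2): 2={✗back,v=0,log=-}
step 4 propose(0,'w'): —
step 5 timeout(0): 0={back,v=1,log=-}
step 6 deliver 2→0: —
step 7 timeout(1): 1={prim,v=1,log=-}
step 8 recover(2): 2={back,v=0,log=-}
step 9 deliver 0→2: 2={back,v=0,log=w}

yes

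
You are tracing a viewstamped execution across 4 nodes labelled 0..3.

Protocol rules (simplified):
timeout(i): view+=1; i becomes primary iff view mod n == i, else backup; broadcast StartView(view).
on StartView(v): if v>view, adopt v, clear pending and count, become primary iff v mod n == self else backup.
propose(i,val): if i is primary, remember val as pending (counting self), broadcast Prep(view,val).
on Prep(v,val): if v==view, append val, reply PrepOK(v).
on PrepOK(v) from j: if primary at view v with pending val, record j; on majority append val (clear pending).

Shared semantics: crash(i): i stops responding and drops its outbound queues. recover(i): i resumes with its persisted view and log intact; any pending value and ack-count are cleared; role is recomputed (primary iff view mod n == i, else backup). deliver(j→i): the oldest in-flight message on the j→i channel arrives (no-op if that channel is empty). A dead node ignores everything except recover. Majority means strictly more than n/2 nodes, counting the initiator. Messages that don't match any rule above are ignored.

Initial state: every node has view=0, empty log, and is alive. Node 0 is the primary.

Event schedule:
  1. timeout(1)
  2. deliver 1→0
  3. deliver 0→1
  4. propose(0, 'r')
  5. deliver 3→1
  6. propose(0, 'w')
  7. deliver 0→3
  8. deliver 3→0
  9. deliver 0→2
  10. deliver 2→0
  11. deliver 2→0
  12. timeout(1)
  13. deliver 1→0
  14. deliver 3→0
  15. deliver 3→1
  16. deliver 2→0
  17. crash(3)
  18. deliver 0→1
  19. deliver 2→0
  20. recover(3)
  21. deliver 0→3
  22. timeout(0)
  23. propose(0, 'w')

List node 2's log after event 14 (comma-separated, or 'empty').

empty

after 1 — timeout(1): n1:prim/v1/[-]
after 2 — deliver 1→0: n0:back/v1/[-]
after 3 — deliver 0→1: ·
after 4 — propose(0,'r'): ·
after 5 — deliver 3→1: ·
after 6 — propose(0,'w'): ·
after 7 — deliver 0→3: ·
after 8 — deliver 3→0: ·
after 9 — deliver 0→2: ·
after 10 — deliver 2→0: ·
after 11 — deliver 2→0: ·
after 12 — timeout(1): n1:back/v2/[-]
after 13 — deliver 1→0: n0:back/v2/[-]
after 14 — deliver 3→0: ·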